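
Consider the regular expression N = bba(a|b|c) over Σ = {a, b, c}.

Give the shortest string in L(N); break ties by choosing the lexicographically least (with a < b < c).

By inspection of the expression, no string of length less than 4 matches, and bbaa is the lexicographically first match of length 4.

bbaa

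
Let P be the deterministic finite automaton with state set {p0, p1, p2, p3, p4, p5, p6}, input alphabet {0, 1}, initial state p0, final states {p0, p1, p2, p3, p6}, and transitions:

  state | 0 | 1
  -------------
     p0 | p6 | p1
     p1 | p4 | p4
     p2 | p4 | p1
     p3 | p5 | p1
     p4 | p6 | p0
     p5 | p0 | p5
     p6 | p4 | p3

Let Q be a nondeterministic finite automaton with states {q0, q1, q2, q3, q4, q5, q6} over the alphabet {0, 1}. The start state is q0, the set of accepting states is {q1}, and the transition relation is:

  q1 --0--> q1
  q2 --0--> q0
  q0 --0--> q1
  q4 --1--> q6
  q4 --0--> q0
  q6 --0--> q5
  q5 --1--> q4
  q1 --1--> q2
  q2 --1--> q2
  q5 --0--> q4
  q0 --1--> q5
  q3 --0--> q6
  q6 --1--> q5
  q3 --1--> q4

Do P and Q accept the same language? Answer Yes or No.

The empty string ε is accepted by P but rejected by Q.
So L(P) ≠ L(Q).

No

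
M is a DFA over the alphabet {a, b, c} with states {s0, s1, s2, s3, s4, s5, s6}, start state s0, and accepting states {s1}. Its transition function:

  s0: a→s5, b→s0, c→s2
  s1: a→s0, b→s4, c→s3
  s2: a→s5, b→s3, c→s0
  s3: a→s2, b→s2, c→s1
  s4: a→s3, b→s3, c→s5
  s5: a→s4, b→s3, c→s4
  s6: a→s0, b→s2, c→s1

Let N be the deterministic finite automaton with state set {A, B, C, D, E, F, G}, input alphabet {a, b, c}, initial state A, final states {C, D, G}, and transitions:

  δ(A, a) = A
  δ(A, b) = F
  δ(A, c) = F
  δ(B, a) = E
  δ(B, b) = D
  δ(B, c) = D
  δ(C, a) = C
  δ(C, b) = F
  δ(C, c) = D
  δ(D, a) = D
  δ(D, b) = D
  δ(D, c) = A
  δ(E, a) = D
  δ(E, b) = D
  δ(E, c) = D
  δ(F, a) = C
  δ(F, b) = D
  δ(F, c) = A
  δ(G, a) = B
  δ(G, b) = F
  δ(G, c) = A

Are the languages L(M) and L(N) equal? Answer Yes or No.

The string abc is accepted by M but rejected by N.
So L(M) ≠ L(N).

No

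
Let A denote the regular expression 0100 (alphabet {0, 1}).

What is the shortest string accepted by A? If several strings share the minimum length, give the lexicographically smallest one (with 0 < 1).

0100

By inspection of the expression, no string of length less than 4 matches, and 0100 is the lexicographically first match of length 4.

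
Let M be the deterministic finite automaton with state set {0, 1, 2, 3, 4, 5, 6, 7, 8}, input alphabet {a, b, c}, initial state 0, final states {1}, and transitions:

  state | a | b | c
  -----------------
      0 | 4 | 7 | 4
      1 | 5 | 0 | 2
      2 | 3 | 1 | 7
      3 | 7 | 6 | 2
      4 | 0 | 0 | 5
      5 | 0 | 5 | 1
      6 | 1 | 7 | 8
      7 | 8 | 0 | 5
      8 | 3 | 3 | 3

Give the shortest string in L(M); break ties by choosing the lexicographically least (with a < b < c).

acc

A breadth-first search from 0 reaches an accepting state first via the path 0 → 4 → 5 → 1 on input acc.
No string of length < 3 is accepted (BFS exhausts all shorter strings without reaching an accepting state), and acc is the lexicographically least accepting string of length 3.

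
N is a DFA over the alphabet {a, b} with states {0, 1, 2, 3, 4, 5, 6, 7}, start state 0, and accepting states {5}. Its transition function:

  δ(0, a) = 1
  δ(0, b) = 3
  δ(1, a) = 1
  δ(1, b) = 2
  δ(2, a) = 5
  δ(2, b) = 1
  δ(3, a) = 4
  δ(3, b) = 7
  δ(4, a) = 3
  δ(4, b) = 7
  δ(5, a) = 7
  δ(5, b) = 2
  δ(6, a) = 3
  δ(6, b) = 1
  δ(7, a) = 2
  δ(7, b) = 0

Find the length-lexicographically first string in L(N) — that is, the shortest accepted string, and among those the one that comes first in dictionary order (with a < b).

A breadth-first search from 0 reaches an accepting state first via the path 0 → 1 → 2 → 5 on input aba.
No string of length < 3 is accepted (BFS exhausts all shorter strings without reaching an accepting state), and aba is the lexicographically least accepting string of length 3.

aba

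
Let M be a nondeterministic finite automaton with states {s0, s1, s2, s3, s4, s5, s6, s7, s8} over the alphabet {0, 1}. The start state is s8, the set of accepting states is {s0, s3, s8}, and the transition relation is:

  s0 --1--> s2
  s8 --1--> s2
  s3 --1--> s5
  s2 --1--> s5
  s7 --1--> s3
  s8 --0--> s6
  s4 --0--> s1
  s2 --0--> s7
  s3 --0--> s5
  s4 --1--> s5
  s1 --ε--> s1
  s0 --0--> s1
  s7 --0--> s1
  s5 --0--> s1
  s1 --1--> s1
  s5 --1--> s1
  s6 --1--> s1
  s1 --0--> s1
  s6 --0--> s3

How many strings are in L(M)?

3

The useful subgraph on states {s2, s3, s6, s7, s8} is acyclic, so L(M) is finite; the longest accepting path visits 4 useful states, giving maximum string length 3.
Counting accepting paths from s8 by length: 1 of length 0, 1 of length 2, 1 of length 3. Total 3.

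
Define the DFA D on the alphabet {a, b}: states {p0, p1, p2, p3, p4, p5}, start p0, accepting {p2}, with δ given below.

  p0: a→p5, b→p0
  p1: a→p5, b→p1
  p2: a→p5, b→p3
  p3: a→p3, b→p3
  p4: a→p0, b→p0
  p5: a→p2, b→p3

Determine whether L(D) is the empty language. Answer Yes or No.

No

The string aa is accepted: the run p0 → p5 → p2 ends in the accepting state p2.
Since at least one string is accepted, L(D) is not empty.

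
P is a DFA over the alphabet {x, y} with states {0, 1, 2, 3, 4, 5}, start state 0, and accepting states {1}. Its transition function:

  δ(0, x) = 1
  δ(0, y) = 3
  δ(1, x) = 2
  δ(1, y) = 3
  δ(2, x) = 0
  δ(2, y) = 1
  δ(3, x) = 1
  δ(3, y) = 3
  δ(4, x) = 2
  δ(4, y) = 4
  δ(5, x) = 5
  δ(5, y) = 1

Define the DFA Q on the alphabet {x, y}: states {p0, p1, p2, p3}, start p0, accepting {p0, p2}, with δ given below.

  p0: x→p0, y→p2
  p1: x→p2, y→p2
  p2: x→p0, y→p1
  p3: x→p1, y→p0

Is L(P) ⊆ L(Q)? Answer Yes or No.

Yes

Exploring the product automaton P × Q from the start pair (0, p0), following both machines on each input symbol, reaches 6 state pairs: (0, p0), (1, p0), (3, p2), (2, p0), (3, p1), (1, p2).
P accepts in {1} and Q accepts in {p0, p2}. The reachable pairs whose P-component is accepting are (1, p0), (1, p2); in each of them the Q-component is accepting too, so the product for L(P) \ L(Q) (P-component accepting, Q-component rejecting) has no reachable accepting pair and the difference is empty.
Hence every string in L(P) is also in L(Q).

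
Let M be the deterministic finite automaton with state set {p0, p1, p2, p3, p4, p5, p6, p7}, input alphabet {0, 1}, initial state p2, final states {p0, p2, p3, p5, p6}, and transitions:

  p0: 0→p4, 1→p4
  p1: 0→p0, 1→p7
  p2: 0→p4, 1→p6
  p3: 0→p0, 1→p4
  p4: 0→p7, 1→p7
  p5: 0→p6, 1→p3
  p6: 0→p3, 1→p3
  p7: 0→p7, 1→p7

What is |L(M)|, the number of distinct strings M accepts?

6

The useful subgraph on states {p0, p2, p3, p6} is acyclic, so L(M) is finite; the longest accepting path visits 4 useful states, giving maximum string length 3.
Counting accepting paths from p2 by length: 1 of length 0, 1 of length 1, 2 of length 2, 2 of length 3. Total 6.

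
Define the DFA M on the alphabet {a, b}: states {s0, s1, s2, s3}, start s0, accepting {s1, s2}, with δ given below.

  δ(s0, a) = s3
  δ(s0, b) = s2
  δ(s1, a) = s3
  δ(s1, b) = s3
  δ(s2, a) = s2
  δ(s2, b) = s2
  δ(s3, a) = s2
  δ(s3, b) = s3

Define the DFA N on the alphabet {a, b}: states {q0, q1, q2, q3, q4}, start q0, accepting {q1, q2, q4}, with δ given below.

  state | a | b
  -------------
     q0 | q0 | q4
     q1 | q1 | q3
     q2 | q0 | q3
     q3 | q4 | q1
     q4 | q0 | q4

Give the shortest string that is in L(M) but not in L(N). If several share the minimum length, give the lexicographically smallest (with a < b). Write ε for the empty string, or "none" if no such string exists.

The string aa is accepted by M but not by N.
No shorter string lies in the difference, and aa is the lexicographically first length-2 string in L(M) \ L(N).

aa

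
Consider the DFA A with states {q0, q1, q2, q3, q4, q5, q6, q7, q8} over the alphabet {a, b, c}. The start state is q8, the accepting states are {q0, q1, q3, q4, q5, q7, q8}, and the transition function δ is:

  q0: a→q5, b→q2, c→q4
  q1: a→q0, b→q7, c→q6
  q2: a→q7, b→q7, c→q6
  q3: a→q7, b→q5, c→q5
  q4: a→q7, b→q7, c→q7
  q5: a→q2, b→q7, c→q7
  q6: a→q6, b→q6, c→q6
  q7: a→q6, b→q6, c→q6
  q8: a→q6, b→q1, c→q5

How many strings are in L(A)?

The useful subgraph on states {q0, q1, q2, q4, q5, q7, q8} is acyclic, so L(A) is finite; the longest accepting path visits 6 useful states, giving maximum string length 5.
Counting accepting paths from q8 by length: 1 of length 0, 2 of length 1, 4 of length 2, 4 of length 3, 7 of length 4, 2 of length 5. Total 20.

20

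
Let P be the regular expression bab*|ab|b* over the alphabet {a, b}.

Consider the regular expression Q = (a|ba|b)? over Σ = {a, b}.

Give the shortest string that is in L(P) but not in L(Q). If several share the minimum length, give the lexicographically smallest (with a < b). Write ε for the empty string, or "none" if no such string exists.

ab

The string ab is accepted by P but not by Q.
No shorter string lies in the difference, and ab is the lexicographically first length-2 string in L(P) \ L(Q).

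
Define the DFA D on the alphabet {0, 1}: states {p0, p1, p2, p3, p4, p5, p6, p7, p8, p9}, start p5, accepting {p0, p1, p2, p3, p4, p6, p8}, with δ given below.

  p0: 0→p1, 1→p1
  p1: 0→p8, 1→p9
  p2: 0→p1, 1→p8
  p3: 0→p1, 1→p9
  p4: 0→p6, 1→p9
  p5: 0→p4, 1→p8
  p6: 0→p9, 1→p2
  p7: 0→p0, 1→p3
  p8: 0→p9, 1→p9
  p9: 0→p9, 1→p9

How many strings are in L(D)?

The useful subgraph on states {p1, p2, p4, p5, p6, p8} is acyclic, so L(D) is finite; the longest accepting path visits 6 useful states, giving maximum string length 5.
Counting accepting paths from p5 by length: 2 of length 1, 1 of length 2, 1 of length 3, 2 of length 4, 1 of length 5. Total 7.

7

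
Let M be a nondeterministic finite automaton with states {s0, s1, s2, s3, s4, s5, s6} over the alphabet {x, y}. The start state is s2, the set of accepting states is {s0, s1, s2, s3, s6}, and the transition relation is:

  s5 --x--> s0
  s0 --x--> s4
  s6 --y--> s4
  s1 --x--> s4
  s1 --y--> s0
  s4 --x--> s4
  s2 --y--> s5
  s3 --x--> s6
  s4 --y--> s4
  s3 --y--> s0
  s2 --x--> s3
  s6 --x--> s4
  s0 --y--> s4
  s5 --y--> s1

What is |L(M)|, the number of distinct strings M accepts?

7

The useful subgraph on states {s0, s1, s2, s3, s5, s6} is acyclic, so L(M) is finite; the longest accepting path visits 4 useful states, giving maximum string length 3.
Counting accepting paths from s2 by length: 1 of length 0, 1 of length 1, 4 of length 2, 1 of length 3. Total 7.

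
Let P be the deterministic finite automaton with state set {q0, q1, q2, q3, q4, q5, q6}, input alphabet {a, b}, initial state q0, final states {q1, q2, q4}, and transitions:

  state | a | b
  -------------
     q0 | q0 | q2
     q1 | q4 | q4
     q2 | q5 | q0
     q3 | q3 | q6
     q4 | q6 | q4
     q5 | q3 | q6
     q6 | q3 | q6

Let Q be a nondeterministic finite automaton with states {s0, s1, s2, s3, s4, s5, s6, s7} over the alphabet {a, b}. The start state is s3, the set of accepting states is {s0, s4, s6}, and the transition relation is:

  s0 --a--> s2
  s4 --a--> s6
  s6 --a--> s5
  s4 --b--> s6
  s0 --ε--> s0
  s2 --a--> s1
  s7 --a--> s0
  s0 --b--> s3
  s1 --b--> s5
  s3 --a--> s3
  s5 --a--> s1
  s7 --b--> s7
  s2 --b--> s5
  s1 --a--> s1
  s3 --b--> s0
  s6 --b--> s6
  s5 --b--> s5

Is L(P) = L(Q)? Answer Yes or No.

Exploring the product automaton P × Q from the start pair (q0, s3), following both machines on each input symbol, reaches 5 state pairs: (q0, s3), (q2, s0), (q5, s2), (q3, s1), (q6, s5).
P accepts in {q1, q2, q4} and Q accepts in {s0, s4, s6}. In every reachable pair the two components are either both accepting — (q2, s0) — or both non-accepting, so no string is accepted by exactly one of the machines: L(P) \ L(Q) and L(Q) \ L(P) are both empty.
Hence every string is accepted by P iff it is accepted by Q, and the two languages coincide.

Yes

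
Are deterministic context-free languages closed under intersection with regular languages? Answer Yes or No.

Run the DPDA and a DFA for the regular language in lock-step (product of the two finite controls, one shared stack, the DFA component advancing only on genuine input moves); the result is still deterministic and accepts when both components accept.
So the deterministic context-free languages are closed under intersection with a regular language.

Yes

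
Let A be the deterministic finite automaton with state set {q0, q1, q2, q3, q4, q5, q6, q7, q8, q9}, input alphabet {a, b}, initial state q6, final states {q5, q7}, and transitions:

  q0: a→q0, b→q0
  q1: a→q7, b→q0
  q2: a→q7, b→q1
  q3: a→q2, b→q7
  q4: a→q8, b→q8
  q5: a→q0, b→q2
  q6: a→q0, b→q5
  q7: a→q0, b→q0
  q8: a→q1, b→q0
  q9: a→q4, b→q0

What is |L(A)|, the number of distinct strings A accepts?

The useful subgraph on states {q1, q2, q5, q6, q7} is acyclic, so L(A) is finite; the longest accepting path visits 5 useful states, giving maximum string length 4.
Counting accepting paths from q6 by length: 1 of length 1, 1 of length 3, 1 of length 4. Total 3.

3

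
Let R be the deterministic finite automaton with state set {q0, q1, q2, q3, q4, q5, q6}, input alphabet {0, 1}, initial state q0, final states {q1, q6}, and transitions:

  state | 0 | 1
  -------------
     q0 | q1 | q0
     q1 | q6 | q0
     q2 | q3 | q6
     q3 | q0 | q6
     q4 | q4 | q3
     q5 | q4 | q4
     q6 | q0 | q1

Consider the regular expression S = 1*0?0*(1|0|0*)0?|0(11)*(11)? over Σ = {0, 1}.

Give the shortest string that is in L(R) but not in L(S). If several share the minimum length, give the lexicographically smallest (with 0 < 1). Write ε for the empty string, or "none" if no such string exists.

0100

The string 0100 is accepted by R but not by S.
No shorter string lies in the difference, and 0100 is the lexicographically first length-4 string in L(R) \ L(S).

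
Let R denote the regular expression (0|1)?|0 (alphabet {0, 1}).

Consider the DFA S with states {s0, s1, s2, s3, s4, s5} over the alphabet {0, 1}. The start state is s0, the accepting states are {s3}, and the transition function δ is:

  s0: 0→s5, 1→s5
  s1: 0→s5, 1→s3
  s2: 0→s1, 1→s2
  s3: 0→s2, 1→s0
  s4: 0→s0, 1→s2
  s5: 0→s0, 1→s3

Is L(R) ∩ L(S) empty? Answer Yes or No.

Converting the expression R to a DFA (subset construction, then merging equivalent states) gives the minimal DFA with states {r0, r1, r2}, start state r0, accepting states {r0, r1} and transitions r0: 0→r1, 1→r1; r1: 0→r2, 1→r2; r2: 0→r2, 1→r2.
Exploring the product automaton R × S from the start pair (r0, s0), following both machines on each input symbol, reaches 7 state pairs: (r0, s0), (r1, s5), (r2, s0), (r2, s3), (r2, s5), (r2, s2), (r2, s1).
R accepts in {r0, r1} and S accepts in {s3}; no reachable pair has both components accepting, so no string drives both machines to acceptance simultaneously and L(R) ∩ L(S) = ∅.
So no string is accepted by both, and the intersection is empty.

Yes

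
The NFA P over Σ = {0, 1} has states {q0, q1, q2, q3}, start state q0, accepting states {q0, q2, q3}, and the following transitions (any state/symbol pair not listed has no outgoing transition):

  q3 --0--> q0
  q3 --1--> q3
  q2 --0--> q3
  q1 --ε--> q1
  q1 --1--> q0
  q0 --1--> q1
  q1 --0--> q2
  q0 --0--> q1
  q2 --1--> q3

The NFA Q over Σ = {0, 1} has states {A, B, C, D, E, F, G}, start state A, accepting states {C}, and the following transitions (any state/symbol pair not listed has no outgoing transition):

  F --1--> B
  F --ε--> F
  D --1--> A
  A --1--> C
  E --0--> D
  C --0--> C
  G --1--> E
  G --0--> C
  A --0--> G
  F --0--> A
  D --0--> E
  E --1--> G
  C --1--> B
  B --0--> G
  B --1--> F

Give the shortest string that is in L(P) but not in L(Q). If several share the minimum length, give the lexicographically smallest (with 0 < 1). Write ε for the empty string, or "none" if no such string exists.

The empty string ε is accepted by P but not by Q.
Since ε is the unique shortest string, it is the required witness.

ε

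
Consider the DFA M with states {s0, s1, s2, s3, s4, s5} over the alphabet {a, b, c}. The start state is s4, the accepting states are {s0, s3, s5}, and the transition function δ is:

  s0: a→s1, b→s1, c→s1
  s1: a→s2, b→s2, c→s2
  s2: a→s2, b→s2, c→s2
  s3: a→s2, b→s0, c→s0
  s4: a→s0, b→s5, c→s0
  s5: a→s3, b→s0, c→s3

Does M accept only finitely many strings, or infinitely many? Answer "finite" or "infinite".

finite

The useful states (reachable from s4 and able to reach an accepting state) are {s0, s3, s4, s5}.
Restricted to these states the transition graph has no cycle, so every accepting path has bounded length and L is finite.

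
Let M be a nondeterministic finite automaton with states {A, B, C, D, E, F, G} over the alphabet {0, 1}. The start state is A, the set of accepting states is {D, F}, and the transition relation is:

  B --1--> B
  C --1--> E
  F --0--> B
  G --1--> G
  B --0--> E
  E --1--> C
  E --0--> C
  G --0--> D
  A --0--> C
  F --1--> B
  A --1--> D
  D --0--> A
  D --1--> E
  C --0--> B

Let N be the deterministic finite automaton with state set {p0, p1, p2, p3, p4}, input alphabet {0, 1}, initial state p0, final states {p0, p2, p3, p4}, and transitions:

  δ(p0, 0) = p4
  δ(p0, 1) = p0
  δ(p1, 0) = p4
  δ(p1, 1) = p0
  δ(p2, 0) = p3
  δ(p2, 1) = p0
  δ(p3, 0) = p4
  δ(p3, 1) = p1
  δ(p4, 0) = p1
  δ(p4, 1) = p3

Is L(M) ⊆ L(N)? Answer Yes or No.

Exploring the product automaton M × N from the start pair (A, p0), following both machines on each input symbol, reaches 16 state pairs: (A, p0), (C, p4), (D, p0), (B, p1), (E, p3), (A, p4), (E, p0), (E, p4), (B, p0), (C, p1), (D, p3), (C, p0), (C, p3), (B, p4), (E, p1), (B, p3).
M accepts in {D, F} and N accepts in {p0, p2, p3, p4}. The reachable pairs whose M-component is accepting are (D, p0), (D, p3); in each of them the N-component is accepting too, so the product for L(M) \ L(N) (M-component accepting, N-component rejecting) has no reachable accepting pair and the difference is empty.
Hence every string in L(M) is also in L(N).

Yes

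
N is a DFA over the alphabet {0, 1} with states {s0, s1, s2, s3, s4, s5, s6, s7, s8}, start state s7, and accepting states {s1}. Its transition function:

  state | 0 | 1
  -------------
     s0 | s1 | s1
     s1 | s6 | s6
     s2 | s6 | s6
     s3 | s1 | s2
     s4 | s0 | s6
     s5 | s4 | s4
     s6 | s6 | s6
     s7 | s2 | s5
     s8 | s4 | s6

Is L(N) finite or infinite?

finite

The useful states (reachable from s7 and able to reach an accepting state) are {s0, s1, s4, s5, s7}.
Restricted to these states the transition graph has no cycle, so every accepting path has bounded length and L is finite.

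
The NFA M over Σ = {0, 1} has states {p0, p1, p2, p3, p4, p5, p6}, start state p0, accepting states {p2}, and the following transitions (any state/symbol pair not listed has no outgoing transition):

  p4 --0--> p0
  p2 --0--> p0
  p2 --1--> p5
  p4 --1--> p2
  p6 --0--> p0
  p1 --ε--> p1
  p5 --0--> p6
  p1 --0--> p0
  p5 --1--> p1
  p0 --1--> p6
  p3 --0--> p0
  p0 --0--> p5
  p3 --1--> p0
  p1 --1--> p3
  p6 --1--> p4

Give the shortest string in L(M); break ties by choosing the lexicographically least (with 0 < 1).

A breadth-first search from p0 reaches an accepting state first via the path p0 → p6 → p4 → p2 on input 111.
No string of length < 3 is accepted (BFS exhausts all shorter strings without reaching an accepting state), and 111 is the lexicographically least accepting string of length 3.

111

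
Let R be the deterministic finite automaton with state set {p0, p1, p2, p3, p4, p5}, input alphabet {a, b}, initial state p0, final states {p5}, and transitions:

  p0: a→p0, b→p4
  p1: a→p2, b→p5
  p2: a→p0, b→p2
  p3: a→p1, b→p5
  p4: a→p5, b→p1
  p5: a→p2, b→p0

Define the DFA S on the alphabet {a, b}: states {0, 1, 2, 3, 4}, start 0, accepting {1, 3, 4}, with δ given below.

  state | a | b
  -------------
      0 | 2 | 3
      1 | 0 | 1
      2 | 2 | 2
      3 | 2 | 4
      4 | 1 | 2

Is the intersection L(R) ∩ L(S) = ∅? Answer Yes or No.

Exploring the product automaton R × S from the start pair (p0, 0), following both machines on each input symbol, reaches 9 state pairs: (p0, 0), (p0, 2), (p4, 3), (p4, 2), (p5, 2), (p1, 4), (p1, 2), (p2, 2), (p2, 1).
R accepts in {p5} and S accepts in {1, 3, 4}; no reachable pair has both components accepting, so no string drives both machines to acceptance simultaneously and L(R) ∩ L(S) = ∅.
So no string is accepted by both, and the intersection is empty.

Yes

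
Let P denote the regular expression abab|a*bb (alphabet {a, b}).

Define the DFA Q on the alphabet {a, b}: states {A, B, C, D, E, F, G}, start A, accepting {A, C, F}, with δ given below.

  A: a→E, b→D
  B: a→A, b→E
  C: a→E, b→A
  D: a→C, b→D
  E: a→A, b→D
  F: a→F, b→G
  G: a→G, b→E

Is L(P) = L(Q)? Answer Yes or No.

No

The string bb is accepted by P but rejected by Q.
So L(P) ≠ L(Q).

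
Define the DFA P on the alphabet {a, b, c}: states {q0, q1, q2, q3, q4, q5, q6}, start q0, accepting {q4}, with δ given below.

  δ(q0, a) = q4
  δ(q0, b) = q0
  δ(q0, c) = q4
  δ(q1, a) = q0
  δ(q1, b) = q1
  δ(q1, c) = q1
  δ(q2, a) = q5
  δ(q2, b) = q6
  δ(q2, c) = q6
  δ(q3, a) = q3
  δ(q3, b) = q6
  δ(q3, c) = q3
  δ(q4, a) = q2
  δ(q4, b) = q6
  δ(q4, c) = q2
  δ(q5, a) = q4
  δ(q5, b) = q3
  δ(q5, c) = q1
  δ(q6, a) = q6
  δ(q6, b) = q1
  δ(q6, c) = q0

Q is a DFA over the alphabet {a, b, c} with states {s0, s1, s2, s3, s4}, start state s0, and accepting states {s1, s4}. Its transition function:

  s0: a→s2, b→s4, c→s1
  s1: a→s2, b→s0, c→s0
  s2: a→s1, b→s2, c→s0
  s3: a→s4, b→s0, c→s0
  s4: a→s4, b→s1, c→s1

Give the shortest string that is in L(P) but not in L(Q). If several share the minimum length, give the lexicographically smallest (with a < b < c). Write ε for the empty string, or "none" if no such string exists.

a

The string a is accepted by P but not by Q.
No shorter string lies in the difference, and a is the lexicographically first length-1 string in L(P) \ L(Q).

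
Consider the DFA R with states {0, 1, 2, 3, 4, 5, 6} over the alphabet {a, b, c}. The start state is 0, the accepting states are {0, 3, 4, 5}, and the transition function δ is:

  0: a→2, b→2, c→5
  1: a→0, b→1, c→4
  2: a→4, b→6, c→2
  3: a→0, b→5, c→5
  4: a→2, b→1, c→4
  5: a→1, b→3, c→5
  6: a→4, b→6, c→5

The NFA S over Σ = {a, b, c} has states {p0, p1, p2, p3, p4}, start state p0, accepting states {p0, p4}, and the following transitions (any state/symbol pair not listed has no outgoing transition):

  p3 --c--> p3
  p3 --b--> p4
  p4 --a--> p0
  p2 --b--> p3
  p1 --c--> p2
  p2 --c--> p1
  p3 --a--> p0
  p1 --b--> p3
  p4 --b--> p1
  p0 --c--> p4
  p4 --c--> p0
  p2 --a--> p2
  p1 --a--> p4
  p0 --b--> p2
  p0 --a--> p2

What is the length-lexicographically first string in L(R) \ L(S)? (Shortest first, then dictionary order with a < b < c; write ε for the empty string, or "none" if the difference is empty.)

The string aa is accepted by R but not by S.
No shorter string lies in the difference, and aa is the lexicographically first length-2 string in L(R) \ L(S).

aa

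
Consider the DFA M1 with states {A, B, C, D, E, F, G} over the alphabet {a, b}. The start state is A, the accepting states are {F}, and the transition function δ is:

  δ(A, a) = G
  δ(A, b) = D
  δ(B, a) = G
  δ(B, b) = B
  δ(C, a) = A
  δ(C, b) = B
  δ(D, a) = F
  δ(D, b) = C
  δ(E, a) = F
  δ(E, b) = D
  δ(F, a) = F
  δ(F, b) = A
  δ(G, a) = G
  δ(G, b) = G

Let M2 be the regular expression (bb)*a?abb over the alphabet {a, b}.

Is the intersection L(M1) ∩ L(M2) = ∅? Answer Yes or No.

Yes

Converting the expression M2 to a DFA (subset construction, then merging equivalent states) gives the minimal DFA with states {r0, r1, r2, r3, r4, r5, r6}, start state r0, accepting states {r6} and transitions r0: a→r1, b→r2; r1: a→r3, b→r4; r2: a→r5, b→r0; r3: a→r5, b→r4; r4: a→r5, b→r6; r5: a→r5, b→r5; r6: a→r5, b→r5.
Exploring the product automaton M1 × M2 from the start pair (A, r0), following both machines on each input symbol, reaches 18 state pairs: (A, r0), (G, r1), (D, r2), (G, r3), (G, r4), (F, r5), (C, r0), (G, r5), (G, r6), (A, r5), (A, r1), (B, r2), (D, r5), (D, r4), (B, r0), (C, r5), (C, r6), (B, r5).
M1 accepts in {F} and M2 accepts in {r6}; no reachable pair has both components accepting, so no string drives both machines to acceptance simultaneously and L(M1) ∩ L(M2) = ∅.
So no string is accepted by both, and the intersection is empty.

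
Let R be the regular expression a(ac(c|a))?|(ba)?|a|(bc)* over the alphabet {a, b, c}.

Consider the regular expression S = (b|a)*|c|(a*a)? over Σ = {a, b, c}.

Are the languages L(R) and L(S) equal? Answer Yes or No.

No

The string bc is accepted by R but rejected by S.
So L(R) ≠ L(S).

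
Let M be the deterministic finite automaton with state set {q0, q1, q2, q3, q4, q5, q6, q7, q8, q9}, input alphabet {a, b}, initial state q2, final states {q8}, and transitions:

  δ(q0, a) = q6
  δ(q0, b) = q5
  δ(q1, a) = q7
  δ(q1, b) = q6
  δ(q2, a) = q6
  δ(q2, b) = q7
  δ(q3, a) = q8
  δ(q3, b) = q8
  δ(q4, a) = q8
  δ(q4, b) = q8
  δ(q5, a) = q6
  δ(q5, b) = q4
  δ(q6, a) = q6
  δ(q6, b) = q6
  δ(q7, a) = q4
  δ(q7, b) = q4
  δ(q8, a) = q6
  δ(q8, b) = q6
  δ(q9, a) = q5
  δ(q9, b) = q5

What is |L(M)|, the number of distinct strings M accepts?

4

The useful subgraph on states {q2, q4, q7, q8} is acyclic, so L(M) is finite; the longest accepting path visits 4 useful states, giving maximum string length 3.
Counting accepting paths from q2 by length: 4 of length 3. Total 4.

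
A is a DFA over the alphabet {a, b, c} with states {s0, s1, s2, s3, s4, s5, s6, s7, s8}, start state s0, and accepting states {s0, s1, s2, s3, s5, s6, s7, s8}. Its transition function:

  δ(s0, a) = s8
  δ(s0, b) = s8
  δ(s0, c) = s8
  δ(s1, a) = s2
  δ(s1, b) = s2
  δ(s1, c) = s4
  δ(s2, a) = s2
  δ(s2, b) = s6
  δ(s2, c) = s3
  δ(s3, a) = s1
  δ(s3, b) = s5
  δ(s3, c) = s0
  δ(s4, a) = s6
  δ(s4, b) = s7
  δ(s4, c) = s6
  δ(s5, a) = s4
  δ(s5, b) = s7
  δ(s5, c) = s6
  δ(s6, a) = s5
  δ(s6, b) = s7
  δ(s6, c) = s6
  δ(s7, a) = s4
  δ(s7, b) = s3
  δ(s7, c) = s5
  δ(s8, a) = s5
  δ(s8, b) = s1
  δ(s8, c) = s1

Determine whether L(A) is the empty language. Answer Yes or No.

The empty string ε is accepted: the run s0 ends in the accepting state s0.
Since at least one string is accepted, L(A) is not empty.

No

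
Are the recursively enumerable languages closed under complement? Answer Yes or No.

If both L and its complement were r.e., running the two recognisers in parallel would decide L, so L would be recursive; but there are r.e. languages that are not recursive (e.g. the halting problem), and their complements are therefore not r.e.

No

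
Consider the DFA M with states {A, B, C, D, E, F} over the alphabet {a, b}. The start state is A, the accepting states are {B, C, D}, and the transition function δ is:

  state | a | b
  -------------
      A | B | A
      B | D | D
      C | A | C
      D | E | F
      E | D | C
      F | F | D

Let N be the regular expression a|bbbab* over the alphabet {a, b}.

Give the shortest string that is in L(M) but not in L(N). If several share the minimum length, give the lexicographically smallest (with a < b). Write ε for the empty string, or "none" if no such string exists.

The string aa is accepted by M but not by N.
No shorter string lies in the difference, and aa is the lexicographically first length-2 string in L(M) \ L(N).

aa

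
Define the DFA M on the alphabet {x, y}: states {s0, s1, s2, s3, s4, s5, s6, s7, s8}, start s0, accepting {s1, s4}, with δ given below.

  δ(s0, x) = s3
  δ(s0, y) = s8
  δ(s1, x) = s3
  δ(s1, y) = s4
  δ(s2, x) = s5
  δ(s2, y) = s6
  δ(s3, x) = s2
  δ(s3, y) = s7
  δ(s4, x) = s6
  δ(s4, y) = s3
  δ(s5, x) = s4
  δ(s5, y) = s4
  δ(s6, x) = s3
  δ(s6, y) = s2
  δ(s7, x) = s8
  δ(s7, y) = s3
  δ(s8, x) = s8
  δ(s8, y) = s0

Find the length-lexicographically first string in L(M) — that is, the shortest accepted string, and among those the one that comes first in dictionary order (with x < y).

A breadth-first search from s0 reaches an accepting state first via the path s0 → s3 → s2 → s5 → s4 on input xxxx.
No string of length < 4 is accepted (BFS exhausts all shorter strings without reaching an accepting state), and xxxx is the lexicographically least accepting string of length 4.

xxxx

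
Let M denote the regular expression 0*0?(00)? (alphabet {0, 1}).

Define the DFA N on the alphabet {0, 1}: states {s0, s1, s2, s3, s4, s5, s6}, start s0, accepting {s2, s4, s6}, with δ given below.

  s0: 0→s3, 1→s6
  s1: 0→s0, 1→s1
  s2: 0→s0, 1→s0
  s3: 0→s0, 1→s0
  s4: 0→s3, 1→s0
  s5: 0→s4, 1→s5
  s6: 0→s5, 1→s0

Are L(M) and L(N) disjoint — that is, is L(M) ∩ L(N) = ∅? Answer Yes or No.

Converting the expression M to a DFA (subset construction, then merging equivalent states) gives the minimal DFA with states {m0, m1}, start state m0, accepting states {m0} and transitions m0: 0→m0, 1→m1; m1: 0→m1, 1→m1.
Exploring the product automaton M × N from the start pair (m0, s0), following both machines on each input symbol, reaches 7 state pairs: (m0, s0), (m0, s3), (m1, s6), (m1, s0), (m1, s5), (m1, s3), (m1, s4).
M accepts in {m0} and N accepts in {s2, s4, s6}; no reachable pair has both components accepting, so no string drives both machines to acceptance simultaneously and L(M) ∩ L(N) = ∅.
So no string is accepted by both, and the intersection is empty.

Yes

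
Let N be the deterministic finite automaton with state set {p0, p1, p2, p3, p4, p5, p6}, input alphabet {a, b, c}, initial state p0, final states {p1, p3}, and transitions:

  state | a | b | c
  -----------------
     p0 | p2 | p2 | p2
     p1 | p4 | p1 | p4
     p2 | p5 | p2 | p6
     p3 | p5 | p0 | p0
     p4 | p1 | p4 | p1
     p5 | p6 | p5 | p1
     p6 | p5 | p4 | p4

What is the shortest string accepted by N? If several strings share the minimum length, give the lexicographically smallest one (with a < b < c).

aac

A breadth-first search from p0 reaches an accepting state first via the path p0 → p2 → p5 → p1 on input aac.
No string of length < 3 is accepted (BFS exhausts all shorter strings without reaching an accepting state), and aac is the lexicographically least accepting string of length 3.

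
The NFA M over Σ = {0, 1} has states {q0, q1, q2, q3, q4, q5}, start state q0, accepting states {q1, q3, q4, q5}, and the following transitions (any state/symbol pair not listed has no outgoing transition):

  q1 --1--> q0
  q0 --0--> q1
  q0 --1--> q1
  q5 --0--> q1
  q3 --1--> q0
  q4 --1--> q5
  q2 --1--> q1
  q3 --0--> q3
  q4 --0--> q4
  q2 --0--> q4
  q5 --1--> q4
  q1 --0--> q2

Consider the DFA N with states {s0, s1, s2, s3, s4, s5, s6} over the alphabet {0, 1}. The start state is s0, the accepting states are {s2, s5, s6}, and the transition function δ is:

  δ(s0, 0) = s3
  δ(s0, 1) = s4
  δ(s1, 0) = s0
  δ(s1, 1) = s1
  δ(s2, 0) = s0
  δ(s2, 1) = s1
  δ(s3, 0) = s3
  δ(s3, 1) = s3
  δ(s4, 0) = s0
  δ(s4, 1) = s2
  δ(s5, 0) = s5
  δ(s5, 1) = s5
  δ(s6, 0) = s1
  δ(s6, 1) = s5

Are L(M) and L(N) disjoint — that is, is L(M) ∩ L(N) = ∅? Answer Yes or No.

The string 11011 is accepted by both M and N.
Hence L(M) ∩ L(N) ≠ ∅.

No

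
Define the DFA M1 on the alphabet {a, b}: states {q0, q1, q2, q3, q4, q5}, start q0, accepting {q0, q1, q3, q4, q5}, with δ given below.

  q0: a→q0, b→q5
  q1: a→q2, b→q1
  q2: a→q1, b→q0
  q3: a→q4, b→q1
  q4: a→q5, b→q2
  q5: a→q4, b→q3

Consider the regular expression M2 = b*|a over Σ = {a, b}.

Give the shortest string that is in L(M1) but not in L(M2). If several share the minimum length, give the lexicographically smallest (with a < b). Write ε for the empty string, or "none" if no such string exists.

The string aa is accepted by M1 but not by M2.
No shorter string lies in the difference, and aa is the lexicographically first length-2 string in L(M1) \ L(M2).

aa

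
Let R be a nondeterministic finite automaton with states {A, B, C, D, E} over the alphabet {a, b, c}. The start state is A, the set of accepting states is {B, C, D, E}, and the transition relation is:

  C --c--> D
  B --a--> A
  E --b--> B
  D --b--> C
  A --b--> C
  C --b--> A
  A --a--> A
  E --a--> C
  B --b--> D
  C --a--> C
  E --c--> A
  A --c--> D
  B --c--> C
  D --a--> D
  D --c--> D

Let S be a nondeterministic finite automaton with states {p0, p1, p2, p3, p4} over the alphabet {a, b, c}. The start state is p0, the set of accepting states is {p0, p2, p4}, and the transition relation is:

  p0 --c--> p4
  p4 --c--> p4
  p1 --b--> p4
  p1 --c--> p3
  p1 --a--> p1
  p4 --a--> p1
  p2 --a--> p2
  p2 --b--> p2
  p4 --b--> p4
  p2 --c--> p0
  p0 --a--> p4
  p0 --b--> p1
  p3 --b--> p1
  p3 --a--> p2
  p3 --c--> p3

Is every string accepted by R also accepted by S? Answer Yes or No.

The string b is in L(R) but not in L(S).
So L(R) ⊄ L(S).

No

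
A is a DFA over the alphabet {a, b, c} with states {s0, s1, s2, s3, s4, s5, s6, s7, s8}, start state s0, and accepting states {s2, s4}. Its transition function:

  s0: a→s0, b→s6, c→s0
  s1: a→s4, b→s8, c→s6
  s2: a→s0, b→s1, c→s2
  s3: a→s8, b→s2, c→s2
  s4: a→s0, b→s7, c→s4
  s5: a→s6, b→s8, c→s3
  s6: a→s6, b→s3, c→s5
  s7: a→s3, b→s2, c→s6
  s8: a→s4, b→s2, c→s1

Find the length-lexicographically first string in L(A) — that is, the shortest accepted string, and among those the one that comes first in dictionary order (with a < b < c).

bbb

A breadth-first search from s0 reaches an accepting state first via the path s0 → s6 → s3 → s2 on input bbb.
No string of length < 3 is accepted (BFS exhausts all shorter strings without reaching an accepting state), and bbb is the lexicographically least accepting string of length 3.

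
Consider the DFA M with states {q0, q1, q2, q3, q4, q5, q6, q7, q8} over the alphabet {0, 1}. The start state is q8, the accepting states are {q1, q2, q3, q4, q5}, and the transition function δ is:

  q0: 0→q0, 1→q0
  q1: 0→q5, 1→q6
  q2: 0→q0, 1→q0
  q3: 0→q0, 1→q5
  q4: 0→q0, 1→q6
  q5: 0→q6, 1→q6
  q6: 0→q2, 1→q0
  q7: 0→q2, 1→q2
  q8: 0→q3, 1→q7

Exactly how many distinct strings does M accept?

6

The useful subgraph on states {q2, q3, q5, q6, q7, q8} is acyclic, so L(M) is finite; the longest accepting path visits 5 useful states, giving maximum string length 4.
Counting accepting paths from q8 by length: 1 of length 1, 3 of length 2, 2 of length 4. Total 6.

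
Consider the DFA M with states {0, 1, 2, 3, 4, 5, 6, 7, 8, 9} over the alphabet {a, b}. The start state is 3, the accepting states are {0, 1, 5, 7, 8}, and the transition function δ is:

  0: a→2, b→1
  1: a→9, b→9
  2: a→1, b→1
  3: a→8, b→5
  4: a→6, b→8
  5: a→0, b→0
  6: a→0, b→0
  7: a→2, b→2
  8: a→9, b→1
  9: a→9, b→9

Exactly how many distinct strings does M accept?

11

The useful subgraph on states {0, 1, 2, 3, 5, 8} is acyclic, so L(M) is finite; the longest accepting path visits 5 useful states, giving maximum string length 4.
Counting accepting paths from 3 by length: 2 of length 1, 3 of length 2, 2 of length 3, 4 of length 4. Total 11.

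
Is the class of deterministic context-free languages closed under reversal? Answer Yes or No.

No

L = {c bⁿaⁿ : n≥0} ∪ {d b²ⁿaⁿ : n≥0} is a DCFL: the first symbol tells a deterministic PDA whether to pop one or two b's per a. Its reversal Lᴿ = {aⁿbⁿ c : n≥0} ∪ {aⁿb²ⁿ d : n≥0} is not. DCFLs are closed under right quotient by regular languages, and Lᴿ/{c, d} = {aⁿbⁿ : n≥0} ∪ {aⁿb²ⁿ : n≥0} — the standard context-free language accepted by no deterministic PDA (intuitively the machine would have to commit to a b-to-a ratio before the distinguishing marker arrives; formally, a DPDA for it would have a single run on aⁿb²ⁿ, accepting after the prefix aⁿbⁿ and accepting again after n more b's; an ordinary PDA that simulates it on a's and b's and, at any moment when it is accepting, may switch to reading only a fresh letter e while feeding each e to the simulation as a b, would accept aⁱbʲeᵏ (k≥1) exactly when both aⁱbʲ and aⁱbʲ⁺ᵏ are in the language, i.e. its language intersected with the regular set a*b*e⁺ would be exactly {aⁿbⁿeⁿ : n≥1} — impossible, since context-free languages are closed under intersection with regular sets and {aⁿbⁿeⁿ} is not context-free). So Lᴿ cannot be a DCFL.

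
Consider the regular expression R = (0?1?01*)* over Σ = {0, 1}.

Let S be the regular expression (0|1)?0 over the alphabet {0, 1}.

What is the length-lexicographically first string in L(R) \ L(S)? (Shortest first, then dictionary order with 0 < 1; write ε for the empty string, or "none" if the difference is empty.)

ε

The empty string ε is accepted by R but not by S.
Since ε is the unique shortest string, it is the required witness.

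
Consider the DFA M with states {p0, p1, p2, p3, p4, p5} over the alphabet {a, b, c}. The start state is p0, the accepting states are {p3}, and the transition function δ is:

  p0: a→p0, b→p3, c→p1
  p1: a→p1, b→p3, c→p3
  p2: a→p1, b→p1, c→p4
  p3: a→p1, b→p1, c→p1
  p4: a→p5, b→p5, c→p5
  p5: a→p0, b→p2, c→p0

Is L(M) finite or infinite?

infinite

State p0 is reachable from the start and can reach an accepting state, and it lies on the cycle p0 → p0.
Traversing that cycle any number of times yields accepted strings of unbounded length, so the language is infinite.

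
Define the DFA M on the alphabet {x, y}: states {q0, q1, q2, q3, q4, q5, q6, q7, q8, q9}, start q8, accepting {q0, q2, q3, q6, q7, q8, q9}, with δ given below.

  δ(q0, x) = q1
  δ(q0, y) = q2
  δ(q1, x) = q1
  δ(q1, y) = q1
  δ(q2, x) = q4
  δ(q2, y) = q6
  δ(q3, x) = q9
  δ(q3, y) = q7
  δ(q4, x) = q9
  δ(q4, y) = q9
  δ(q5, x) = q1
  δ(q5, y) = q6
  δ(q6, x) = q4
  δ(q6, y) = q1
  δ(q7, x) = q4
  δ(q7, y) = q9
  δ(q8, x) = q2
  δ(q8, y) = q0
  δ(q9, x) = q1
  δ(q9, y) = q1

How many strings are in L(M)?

14

The useful subgraph on states {q0, q2, q4, q6, q8, q9} is acyclic, so L(M) is finite; the longest accepting path visits 6 useful states, giving maximum string length 5.
Counting accepting paths from q8 by length: 1 of length 0, 2 of length 1, 2 of length 2, 3 of length 3, 4 of length 4, 2 of length 5. Total 14.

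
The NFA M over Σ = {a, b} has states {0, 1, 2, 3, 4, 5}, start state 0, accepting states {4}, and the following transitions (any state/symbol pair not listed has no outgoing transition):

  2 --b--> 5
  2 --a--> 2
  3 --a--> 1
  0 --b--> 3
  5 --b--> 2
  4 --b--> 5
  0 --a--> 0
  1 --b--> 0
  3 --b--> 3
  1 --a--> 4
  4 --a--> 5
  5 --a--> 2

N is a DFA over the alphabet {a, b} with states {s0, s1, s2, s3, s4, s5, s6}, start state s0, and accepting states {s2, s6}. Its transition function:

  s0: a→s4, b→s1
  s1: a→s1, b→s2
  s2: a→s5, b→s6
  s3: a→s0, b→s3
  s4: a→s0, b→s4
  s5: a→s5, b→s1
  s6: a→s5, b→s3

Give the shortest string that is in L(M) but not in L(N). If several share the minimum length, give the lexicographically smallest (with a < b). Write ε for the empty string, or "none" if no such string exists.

The string baa is accepted by M but not by N.
No shorter string lies in the difference, and baa is the lexicographically first length-3 string in L(M) \ L(N).

baa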